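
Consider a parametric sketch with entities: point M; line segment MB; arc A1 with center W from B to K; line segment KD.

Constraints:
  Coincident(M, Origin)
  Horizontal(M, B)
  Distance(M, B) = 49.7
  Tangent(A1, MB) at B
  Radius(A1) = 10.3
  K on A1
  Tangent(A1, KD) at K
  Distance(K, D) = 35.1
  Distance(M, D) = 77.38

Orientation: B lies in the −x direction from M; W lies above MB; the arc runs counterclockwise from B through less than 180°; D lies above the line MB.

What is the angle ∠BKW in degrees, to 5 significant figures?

25.706°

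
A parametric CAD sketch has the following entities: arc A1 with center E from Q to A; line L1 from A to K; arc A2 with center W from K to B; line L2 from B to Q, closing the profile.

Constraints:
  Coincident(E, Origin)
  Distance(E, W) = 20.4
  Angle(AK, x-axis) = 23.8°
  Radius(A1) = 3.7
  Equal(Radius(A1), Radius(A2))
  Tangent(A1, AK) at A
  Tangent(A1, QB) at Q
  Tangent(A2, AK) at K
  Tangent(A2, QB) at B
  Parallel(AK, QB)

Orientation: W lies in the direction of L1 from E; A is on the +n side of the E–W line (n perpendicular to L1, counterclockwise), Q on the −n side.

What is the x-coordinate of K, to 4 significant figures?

17.17

The slot axis is L1's direction at 23.8°, so u = (cos 23.8°, sin 23.8°) = (0.9150, 0.4035) and n = (−sin 23.8°, cos 23.8°) = (-0.4035, 0.9150). E is at the origin and W lies 20.4 along u from E, so W = 20.4·u = (18.67, 8.232). Tangency of A1 to both parallel lines with radius 3.7 puts A and Q at E ± 3.7·n: A = (-1.493, 3.385), Q = (1.493, -3.385). Equal radii place K and B the same way about W: K = W + 3.7·n = (17.17, 11.62), B = W − 3.7·n = (20.16, 4.847). So K.x = 17.17.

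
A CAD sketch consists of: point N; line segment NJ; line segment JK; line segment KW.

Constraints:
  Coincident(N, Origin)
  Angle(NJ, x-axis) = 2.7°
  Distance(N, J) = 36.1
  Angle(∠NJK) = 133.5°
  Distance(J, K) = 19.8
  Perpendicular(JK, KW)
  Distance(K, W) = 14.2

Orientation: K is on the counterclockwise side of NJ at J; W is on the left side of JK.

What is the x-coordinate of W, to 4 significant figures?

38.25

N is at the origin; NJ runs at 2.7° with length 36.1, so J = 36.1·(cos 2.7°, sin 2.7°) = (36.06, 1.701). ∠NJK = 133.5°, so JK runs at 2.7° + (180° − 133.5°) = 49.20° from the x-axis; with |JK| = 19.8, K = J + 19.8·(cos 49.20°, sin 49.20°) = (49.00, 16.69). JK ⟂ KW; with |KW| = 14.2 on the left of JK, W = K + 14.2·(-0.7570, 0.6534) = (38.25, 25.97). So W.x = 38.25.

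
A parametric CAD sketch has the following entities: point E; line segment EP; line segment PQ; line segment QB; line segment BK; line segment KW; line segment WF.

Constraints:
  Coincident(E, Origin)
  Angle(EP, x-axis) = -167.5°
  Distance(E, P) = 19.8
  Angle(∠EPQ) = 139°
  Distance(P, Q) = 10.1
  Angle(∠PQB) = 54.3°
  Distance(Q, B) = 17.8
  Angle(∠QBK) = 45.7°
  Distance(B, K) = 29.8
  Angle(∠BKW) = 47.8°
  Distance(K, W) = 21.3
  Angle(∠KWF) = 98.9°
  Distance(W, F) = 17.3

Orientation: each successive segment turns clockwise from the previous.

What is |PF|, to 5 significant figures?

13.607

E is at the origin; EP runs at -167.5° with length 19.8, so P = (-19.331, -4.2855). ∠EPQ = 139.0° gives PQ at 151.50° from the x-axis; with |PQ| = 10.1, Q = (-28.207, 0.53380). ∠PQB = 54.3° gives QB at 25.800° from the x-axis; with |QB| = 17.8, B = (-12.181, 8.2809). ∠QBK = 45.7° gives BK at -108.50° from the x-axis; with |BK| = 29.8, K = (-21.637, -19.979). ∠BKW = 47.8° gives KW at 119.30° from the x-axis; with |KW| = 21.3, W = (-32.061, -1.4041). ∠KWF = 98.9° gives WF at 38.200° from the x-axis; with |WF| = 17.3, F = (-18.465, 9.2944). Then |PF| = |F − P| = 13.607.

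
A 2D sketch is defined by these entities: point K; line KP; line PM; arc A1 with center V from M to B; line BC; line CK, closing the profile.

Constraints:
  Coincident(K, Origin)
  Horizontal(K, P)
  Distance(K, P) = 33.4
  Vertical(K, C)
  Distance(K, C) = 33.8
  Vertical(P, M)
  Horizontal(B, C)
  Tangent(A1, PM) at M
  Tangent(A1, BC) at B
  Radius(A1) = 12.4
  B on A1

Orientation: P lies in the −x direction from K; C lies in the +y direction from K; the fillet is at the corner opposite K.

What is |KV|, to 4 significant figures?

29.98

K is at the origin; KP is horizontal with |KP| = 33.4 and P on the −x side, so P = (-33.40, 0.000). K and C share the same x with |KC| = 33.8 and C on the +y side, so C = (0.000, 33.80). The virtual corner opposite K is at (-33.40, 33.80). A1 meets PM tangentially, so VM is at right angles to PM and tangency of A1 to BC means the radius VB is perpendicular to BC, with radius 12.4, so the center V sits 12.4 in from both sides at V = (-21.00, 21.40). Then |KV| = |V − K| = 29.98.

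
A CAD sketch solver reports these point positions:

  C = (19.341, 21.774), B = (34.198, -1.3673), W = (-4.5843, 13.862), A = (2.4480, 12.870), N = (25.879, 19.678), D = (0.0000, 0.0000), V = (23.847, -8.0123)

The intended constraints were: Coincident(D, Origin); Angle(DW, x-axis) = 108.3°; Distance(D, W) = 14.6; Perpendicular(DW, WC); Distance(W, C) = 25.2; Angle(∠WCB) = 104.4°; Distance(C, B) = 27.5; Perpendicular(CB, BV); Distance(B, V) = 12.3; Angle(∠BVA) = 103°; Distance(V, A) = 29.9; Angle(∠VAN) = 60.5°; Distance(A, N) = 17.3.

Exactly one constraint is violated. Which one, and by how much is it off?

Distance(A, N) = 17.3 — off by 7.10.

D = (0.00, 0.00) ✓; DW at 108.3° ✓; |DW| = 14.60 ✓; ∠(DW, WC) = 90.00° ✓; |WC| = 25.20 ✓; ∠WCB = 104.4° ✓; |CB| = 27.50 ✓; ∠(CB, BV) = 90.00° ✓; |BV| = 12.30 ✓; ∠BVA = 103.0° ✓; |VA| = 29.90 ✓; ∠VAN = 60.50° ✓; |AN| = 24.40 ✗.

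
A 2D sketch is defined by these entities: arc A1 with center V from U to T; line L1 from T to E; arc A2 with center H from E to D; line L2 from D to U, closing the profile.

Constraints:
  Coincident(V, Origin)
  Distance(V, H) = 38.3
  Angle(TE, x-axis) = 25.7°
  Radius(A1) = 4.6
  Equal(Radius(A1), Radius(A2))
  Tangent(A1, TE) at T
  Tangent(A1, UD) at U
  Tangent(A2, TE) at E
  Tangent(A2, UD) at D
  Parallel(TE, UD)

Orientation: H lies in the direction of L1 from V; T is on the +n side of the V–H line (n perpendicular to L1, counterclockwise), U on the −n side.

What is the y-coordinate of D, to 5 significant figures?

12.464

The slot axis is L1's direction at 25.7°, so u = (cos 25.7°, sin 25.7°) = (0.90108, 0.43366) and n = (−sin 25.7°, cos 25.7°) = (-0.43366, 0.90108). V is at the origin and H lies 38.3 along u from V, so H = 38.3·u = (34.511, 16.609). Tangency of A1 to both parallel lines with radius 4.6 puts T and U at V ± 4.6·n: T = (-1.9948, 4.1450), U = (1.9948, -4.1450). Equal radii place E and D the same way about H: E = H + 4.6·n = (32.516, 20.754), D = H − 4.6·n = (36.506, 12.464). So D.y = 12.464.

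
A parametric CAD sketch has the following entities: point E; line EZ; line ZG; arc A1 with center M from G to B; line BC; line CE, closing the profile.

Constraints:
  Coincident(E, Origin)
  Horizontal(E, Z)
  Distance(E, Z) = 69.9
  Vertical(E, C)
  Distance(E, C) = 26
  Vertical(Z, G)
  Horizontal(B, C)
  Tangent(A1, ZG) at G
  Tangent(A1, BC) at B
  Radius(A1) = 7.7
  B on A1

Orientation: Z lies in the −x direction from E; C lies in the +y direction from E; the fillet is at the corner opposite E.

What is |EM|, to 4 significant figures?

64.84

E is at the origin; EZ is horizontal with |EZ| = 69.9 and Z on the −x side, so Z = (-69.90, 0.000). E and C share the same x with |EC| = 26.0 and C on the +y side, so C = (0.000, 26.00). The virtual corner opposite E is at (-69.90, 26.00). A1 meets ZG tangentially, so MG is at right angles to ZG and the tangent condition forces MB to be normal to BC, with radius 7.7, so the center M sits 7.7 in from both sides at M = (-62.20, 18.30). Then |EM| = |M − E| = 64.84.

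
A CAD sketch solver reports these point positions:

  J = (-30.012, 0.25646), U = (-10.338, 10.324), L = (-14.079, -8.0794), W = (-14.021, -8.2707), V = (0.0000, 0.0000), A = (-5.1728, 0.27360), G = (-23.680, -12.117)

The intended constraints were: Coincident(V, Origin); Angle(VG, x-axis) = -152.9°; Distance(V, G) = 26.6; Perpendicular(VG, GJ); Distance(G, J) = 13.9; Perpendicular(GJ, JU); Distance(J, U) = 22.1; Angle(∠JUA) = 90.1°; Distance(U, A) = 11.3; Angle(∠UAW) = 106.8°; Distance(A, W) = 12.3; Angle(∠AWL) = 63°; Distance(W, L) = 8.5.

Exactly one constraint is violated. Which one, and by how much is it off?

Distance(W, L) = 8.5 — off by 8.30.

V = (0.00, 0.00) ✓; VG at -152.9° ✓; |VG| = 26.60 ✓; ∠(VG, GJ) = 90.00° ✓; |GJ| = 13.90 ✓; ∠(GJ, JU) = 90.00° ✓; |JU| = 22.10 ✓; ∠JUA = 90.10° ✓; |UA| = 11.30 ✓; ∠UAW = 106.8° ✓; |AW| = 12.30 ✓; ∠AWL = 62.87° ✓; |WL| = 0.1999 ✗.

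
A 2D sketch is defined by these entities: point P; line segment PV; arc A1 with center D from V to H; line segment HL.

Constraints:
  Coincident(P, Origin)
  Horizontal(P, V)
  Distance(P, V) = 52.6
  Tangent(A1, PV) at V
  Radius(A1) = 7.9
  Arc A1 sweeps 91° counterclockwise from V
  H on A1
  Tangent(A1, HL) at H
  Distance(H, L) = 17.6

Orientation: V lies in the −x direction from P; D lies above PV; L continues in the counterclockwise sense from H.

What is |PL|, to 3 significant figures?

51.8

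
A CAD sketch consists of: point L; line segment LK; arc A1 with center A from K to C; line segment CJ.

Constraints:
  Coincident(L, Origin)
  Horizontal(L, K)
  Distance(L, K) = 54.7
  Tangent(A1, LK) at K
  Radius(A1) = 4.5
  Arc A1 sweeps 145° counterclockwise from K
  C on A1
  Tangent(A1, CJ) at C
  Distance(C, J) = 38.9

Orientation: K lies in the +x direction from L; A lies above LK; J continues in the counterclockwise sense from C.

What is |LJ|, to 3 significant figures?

39.7

On A1, K sits at bearing -90° from A; a 145° counterclockwise sweep puts C at bearing 55°, so C = A + 4.5·(cos 55°, sin 55°) = (57.3, 8.19). The tangent condition forces AC to be normal to CJ, so CJ runs along (−sin 55°, cos 55°); with |CJ| = 38.9, J = (25.4, 30.5). Then |LJ| = |J − L| = 39.7.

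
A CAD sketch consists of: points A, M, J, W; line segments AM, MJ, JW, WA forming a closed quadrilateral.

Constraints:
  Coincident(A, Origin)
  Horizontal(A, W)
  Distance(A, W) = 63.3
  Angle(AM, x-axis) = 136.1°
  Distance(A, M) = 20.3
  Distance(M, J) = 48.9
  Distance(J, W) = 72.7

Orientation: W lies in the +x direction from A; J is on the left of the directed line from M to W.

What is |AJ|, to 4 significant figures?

55.44

Checks: |MJ| = 48.90 ✓; |JW| = 72.70 ✓.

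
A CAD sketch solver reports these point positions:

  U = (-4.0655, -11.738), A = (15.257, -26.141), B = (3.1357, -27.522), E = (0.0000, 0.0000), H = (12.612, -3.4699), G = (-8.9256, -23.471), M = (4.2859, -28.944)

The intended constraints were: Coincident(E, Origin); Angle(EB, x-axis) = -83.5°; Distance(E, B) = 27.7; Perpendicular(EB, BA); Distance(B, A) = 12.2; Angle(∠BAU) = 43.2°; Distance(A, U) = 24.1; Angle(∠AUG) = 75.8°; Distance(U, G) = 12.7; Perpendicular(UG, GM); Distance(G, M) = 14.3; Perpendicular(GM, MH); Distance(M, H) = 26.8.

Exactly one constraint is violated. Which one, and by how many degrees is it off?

Perpendicular(GM, MH) — off by 4.40°.

E = (0.00, 0.00) ✓; EB at -83.50° ✓; |EB| = 27.70 ✓; ∠(EB, BA) = 90.00° ✓; |BA| = 12.20 ✓; ∠BAU = 43.20° ✓; |AU| = 24.10 ✓; ∠AUG = 75.80° ✓; |UG| = 12.70 ✓; ∠(UG, GM) = 90.00° ✓; |GM| = 14.30 ✓; ∠(GM, MH) = 94.40° ✗; |MH| = 26.80 ✓.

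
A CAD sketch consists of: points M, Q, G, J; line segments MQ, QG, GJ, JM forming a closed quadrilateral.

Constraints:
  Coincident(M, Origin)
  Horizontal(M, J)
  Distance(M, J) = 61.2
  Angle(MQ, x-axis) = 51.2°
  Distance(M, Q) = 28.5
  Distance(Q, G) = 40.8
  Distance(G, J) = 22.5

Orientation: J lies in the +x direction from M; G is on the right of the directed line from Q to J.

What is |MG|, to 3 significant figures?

43.0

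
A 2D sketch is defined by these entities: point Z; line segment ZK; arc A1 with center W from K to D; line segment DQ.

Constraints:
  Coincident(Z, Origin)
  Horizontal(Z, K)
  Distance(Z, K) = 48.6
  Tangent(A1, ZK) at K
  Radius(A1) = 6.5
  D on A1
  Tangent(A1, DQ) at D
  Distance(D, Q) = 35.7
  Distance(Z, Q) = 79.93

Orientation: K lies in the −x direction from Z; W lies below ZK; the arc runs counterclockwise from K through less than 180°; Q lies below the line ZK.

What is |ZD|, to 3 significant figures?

54.3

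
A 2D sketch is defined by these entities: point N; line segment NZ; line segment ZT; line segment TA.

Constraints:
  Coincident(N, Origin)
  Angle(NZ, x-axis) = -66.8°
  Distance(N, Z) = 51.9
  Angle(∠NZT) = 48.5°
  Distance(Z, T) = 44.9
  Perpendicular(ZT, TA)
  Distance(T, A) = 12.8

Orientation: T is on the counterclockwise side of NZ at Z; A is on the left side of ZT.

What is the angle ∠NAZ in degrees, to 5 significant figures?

83.956°

∠NZT = 48.5°, so ZT runs at -66.8° + (180° − 48.5°) = 64.700° from the x-axis; with |ZT| = 44.9, T = Z + 44.9·(cos 64.700°, sin 64.700°) = (39.634, -7.1098). The perpendicularity gives TA at right angles to ZT; with |TA| = 12.8 on the left of ZT, A = T + 12.8·(-0.90408, 0.42736) = (28.062, -1.6396). Then cos ∠NAZ = AN·AZ / (|AN||AZ|), giving 83.956°.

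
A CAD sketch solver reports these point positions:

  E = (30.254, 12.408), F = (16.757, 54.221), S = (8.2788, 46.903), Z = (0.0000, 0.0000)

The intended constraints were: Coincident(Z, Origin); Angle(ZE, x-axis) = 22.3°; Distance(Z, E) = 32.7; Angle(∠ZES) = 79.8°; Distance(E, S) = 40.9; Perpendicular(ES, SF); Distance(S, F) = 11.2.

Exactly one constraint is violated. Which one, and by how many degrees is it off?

Perpendicular(ES, SF) — off by 8.30°.

Z = (0.00, 0.00) ✓; ZE at 22.30° ✓; |ZE| = 32.70 ✓; ∠ZES = 79.80° ✓; |ES| = 40.90 ✓; ∠(ES, SF) = 81.70° ✗; |SF| = 11.20 ✓.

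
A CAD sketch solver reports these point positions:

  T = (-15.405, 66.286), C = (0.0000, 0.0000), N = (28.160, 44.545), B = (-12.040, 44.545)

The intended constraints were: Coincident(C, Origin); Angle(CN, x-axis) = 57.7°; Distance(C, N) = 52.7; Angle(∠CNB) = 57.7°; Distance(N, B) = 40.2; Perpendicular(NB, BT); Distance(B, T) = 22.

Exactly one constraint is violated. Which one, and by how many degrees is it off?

Perpendicular(NB, BT) — off by 8.80°.

C = (0.00, 0.00) ✓; CN at 57.70° ✓; |CN| = 52.70 ✓; ∠CNB = 57.70° ✓; |NB| = 40.20 ✓; ∠(NB, BT) = 81.20° ✗; |BT| = 22.00 ✓.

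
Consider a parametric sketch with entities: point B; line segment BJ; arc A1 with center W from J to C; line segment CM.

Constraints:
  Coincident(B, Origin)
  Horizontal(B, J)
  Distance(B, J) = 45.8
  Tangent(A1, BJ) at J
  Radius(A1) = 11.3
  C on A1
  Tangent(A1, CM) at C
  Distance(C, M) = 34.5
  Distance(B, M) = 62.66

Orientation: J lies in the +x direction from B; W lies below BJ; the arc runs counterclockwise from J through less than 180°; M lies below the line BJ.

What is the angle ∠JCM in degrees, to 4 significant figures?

129.7°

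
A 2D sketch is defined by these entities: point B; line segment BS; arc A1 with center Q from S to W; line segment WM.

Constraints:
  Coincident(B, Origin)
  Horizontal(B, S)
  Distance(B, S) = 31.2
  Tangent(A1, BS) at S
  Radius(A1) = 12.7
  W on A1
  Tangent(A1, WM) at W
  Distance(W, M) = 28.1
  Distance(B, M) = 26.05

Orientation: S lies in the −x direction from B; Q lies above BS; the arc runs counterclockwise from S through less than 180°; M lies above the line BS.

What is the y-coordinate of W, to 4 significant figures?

4.459

Checks: |QW| = 12.70 ✓; ∠(QW, WM) = 90.00° ✓; |WM| = 28.10 ✓; |BM| = 26.05 ✓.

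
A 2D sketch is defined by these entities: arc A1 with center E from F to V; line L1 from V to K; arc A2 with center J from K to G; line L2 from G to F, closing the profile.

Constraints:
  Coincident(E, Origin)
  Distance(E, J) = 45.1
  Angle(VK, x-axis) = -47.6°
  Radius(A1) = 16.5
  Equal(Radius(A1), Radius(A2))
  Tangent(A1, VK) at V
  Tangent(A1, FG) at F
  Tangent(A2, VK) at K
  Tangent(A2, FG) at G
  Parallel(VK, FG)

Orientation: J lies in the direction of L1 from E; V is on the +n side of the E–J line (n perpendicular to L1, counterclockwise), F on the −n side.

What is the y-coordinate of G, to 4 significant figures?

-44.43

The slot axis is L1's direction at -47.6°, so u = (cos -47.6°, sin -47.6°) = (0.6743, -0.7385) and n = (−sin -47.6°, cos -47.6°) = (0.7385, 0.6743). E is at the origin and J lies 45.1 along u from E, so J = 45.1·u = (30.41, -33.30). Tangency of A1 to both parallel lines with radius 16.5 puts V and F at E ± 16.5·n: V = (12.18, 11.13), F = (-12.18, -11.13). Equal radii place K and G the same way about J: K = J + 16.5·n = (42.60, -22.18), G = J − 16.5·n = (18.23, -44.43). So G.y = -44.43.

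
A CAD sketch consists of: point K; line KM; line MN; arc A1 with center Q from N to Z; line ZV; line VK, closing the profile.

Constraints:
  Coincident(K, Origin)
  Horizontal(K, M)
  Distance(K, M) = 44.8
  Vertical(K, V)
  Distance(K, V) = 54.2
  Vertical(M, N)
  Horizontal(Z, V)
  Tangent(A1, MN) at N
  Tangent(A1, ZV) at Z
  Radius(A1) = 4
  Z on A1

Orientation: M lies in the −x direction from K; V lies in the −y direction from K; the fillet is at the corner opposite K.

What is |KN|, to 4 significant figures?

67.28

K is at the origin; K and M share the same y with |KM| = 44.8 and M on the −x side, so M = (-44.80, 0.000). K and V share the same x with |KV| = 54.2 and V on the −y side, so V = (0.000, -54.20). The virtual corner opposite K is at (-44.80, -54.20). The tangent condition forces QN to be normal to MN and A1 meets ZV tangentially, so QZ is at right angles to ZV, with radius 4.0, so the center Q sits 4.0 in from both sides at Q = (-40.80, -50.20). That places the tangent points at N = (-44.80, -50.20) on MN and Z = (-40.80, -54.20) on ZV. Then |KN| = |N − K| = 67.28.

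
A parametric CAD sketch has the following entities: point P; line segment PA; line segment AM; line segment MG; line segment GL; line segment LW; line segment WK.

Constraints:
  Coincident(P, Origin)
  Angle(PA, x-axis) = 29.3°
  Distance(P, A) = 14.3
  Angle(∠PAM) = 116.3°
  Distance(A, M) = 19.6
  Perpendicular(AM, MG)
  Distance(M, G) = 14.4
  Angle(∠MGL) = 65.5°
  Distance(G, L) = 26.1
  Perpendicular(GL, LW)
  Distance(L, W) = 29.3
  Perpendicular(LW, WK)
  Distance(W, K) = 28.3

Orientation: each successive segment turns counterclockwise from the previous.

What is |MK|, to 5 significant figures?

18.141

P is at the origin; PA runs at 29.3° with length 14.3, so A = (12.471, 6.9982). ∠PAM = 116.3° gives AM at 93.000° from the x-axis; with |AM| = 19.6, M = (11.445, 26.571). AM ⟂ MG, so MG runs at -177.00°; with |MG| = 14.4, G = (-2.9355, 25.818). ∠MGL = 65.5° gives GL at -62.500° from the x-axis; with |GL| = 26.1, L = (9.1162, 2.6667). The perpendicularity gives LW at right angles to GL, so LW runs at 27.500°; with |LW| = 29.3, W = (35.106, 16.196). LW is perpendicular to WK, so WK runs at 117.50°; with |WK| = 28.3, K = (22.038, 41.298). Then |MK| = |K − M| = 18.141.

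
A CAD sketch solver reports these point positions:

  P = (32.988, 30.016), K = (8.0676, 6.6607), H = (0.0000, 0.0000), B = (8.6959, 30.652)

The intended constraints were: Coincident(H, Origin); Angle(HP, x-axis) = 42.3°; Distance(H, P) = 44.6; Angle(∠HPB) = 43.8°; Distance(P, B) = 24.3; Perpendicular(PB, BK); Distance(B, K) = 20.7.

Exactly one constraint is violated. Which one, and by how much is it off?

Distance(B, K) = 20.7 — off by 3.30.

H = (0.00, 0.00) ✓; HP at 42.30° ✓; |HP| = 44.60 ✓; ∠HPB = 43.80° ✓; |PB| = 24.30 ✓; ∠(PB, BK) = 90.00° ✓; |BK| = 24.00 ✗.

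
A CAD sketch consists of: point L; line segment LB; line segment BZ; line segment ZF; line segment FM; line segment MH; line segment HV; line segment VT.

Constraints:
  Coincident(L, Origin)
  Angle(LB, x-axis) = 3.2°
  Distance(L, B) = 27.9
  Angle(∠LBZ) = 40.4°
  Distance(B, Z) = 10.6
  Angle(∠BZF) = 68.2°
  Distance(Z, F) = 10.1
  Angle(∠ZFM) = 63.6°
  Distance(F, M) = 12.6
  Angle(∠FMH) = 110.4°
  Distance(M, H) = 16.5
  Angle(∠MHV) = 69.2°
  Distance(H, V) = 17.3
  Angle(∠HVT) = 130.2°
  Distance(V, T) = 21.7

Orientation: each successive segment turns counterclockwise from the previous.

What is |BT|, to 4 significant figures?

24.52

L is at the origin; LB runs at 3.2° with length 27.9, so B = (27.86, 1.557). ∠LBZ = 40.4° gives BZ at 142.8° from the x-axis; with |BZ| = 10.6, Z = (19.41, 7.966). ∠BZF = 68.2° gives ZF at -105.4° from the x-axis; with |ZF| = 10.1, F = (16.73, -1.771). ∠ZFM = 63.6° gives FM at 11.00° from the x-axis; with |FM| = 12.6, M = (29.10, 0.6330). ∠FMH = 110.4° gives MH at 80.60° from the x-axis; with |MH| = 16.5, H = (31.79, 16.91). ∠MHV = 69.2° gives HV at -168.6° from the x-axis; with |HV| = 17.3, V = (14.84, 13.49). ∠HVT = 130.2° gives VT at -118.8° from the x-axis; with |VT| = 21.7, T = (4.382, -5.524). Then |BT| = |T − B| = 24.52.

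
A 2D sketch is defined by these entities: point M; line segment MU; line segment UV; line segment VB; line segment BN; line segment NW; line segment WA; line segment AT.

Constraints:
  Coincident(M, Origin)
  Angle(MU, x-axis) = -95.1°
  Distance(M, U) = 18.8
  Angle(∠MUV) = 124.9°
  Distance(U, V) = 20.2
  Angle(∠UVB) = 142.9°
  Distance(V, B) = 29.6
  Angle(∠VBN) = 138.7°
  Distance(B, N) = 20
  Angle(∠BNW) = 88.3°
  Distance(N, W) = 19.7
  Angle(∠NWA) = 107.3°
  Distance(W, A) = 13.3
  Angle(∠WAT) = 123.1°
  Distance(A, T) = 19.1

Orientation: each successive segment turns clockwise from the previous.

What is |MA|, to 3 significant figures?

35.8

M is at the origin; MU runs at -95.1° with length 18.8, so U = (-1.67, -18.7). ∠MUV = 124.9° gives UV at -150° from the x-axis; with |UV| = 20.2, V = (-19.2, -28.8). ∠UVB = 142.9° gives VB at 173° from the x-axis; with |VB| = 29.6, B = (-48.6, -25.0). ∠VBN = 138.7° gives BN at 131° from the x-axis; with |BN| = 20.0, N = (-61.8, -10.0). ∠BNW = 88.3° gives NW at 39.7° from the x-axis; with |NW| = 19.7, W = (-46.6, 2.58). ∠NWA = 107.3° gives WA at -33.0° from the x-axis; with |WA| = 13.3, A = (-35.5, -4.66). Then |MA| = |A − M| = 35.8.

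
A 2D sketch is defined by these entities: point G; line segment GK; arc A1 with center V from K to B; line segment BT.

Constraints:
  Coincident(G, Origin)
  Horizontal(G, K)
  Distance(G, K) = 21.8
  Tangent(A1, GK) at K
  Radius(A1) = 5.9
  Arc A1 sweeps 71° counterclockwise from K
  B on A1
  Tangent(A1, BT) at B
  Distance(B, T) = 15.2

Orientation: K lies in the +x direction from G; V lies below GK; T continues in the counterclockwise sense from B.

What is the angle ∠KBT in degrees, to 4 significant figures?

144.5°

G is at the origin; G and K share the same y with |GK| = 21.8 and K on the +x side, so K = (21.80, 0.000). The tangent condition forces VK to be normal to GK, so V = K + (0, -5.9) = (21.80, -5.900). On A1, K sits at bearing 90° from V; a 71° counterclockwise sweep puts B at bearing 161°, so B = V + 5.9·(cos 161°, sin 161°) = (16.22, -3.979). Since A1 is tangent to BT there, VB ⟂ BT, so BT runs along (−sin 161°, cos 161°); with |BT| = 15.2, T = (11.27, -18.35). Then cos ∠KBT = BK·BT / (|BK||BT|), giving 144.5°.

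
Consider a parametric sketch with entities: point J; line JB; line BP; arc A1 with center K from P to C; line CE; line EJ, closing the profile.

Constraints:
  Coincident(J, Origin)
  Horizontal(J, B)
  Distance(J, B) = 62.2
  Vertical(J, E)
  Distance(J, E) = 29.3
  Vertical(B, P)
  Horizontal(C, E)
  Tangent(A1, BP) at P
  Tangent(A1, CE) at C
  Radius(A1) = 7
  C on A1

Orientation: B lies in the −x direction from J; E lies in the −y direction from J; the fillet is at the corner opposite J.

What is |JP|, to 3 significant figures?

66.1

The virtual corner opposite J is at (-62.2, -29.3). A1 meets BP tangentially, so KP is at right angles to BP and the tangent condition forces KC to be normal to CE, with radius 7.0, so the center K sits 7.0 in from both sides at K = (-55.2, -22.3). That places the tangent points at P = (-62.2, -22.3) on BP and C = (-55.2, -29.3) on CE. Then |JP| = |P − J| = 66.1.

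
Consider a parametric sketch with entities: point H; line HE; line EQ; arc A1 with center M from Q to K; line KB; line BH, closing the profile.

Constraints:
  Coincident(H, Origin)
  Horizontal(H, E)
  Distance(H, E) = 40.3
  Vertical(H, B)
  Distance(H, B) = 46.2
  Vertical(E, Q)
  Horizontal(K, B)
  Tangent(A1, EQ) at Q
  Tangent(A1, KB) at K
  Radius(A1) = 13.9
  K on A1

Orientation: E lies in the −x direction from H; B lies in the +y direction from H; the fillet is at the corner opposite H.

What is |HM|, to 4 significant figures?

41.72

H is at the origin; H and E share the same y with |HE| = 40.3 and E on the −x side, so E = (-40.30, 0.000). H and B share the same x with |HB| = 46.2 and B on the +y side, so B = (0.000, 46.20). The virtual corner opposite H is at (-40.30, 46.20). Tangency of A1 to EQ means the radius MQ is perpendicular to EQ and tangency of A1 to KB means the radius MK is perpendicular to KB, with radius 13.9, so the center M sits 13.9 in from both sides at M = (-26.40, 32.30). Then |HM| = |M − H| = 41.72.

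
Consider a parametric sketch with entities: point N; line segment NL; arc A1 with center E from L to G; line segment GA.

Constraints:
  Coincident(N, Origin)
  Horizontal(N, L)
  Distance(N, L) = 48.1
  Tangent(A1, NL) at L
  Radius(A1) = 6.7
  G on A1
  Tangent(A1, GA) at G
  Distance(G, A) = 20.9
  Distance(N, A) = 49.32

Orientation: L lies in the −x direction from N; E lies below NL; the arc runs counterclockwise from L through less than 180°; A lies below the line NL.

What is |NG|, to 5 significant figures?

54.531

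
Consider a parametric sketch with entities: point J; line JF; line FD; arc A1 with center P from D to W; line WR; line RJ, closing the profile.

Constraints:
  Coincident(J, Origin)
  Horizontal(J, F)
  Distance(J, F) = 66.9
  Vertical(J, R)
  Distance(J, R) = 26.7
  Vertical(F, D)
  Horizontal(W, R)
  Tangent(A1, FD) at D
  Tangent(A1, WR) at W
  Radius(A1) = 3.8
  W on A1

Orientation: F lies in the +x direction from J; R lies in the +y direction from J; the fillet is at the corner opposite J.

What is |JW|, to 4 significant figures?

68.52

J is at the origin; JF is horizontal with |JF| = 66.9 and F on the +x side, so F = (66.90, 0.000). JR is vertical with |JR| = 26.7 and R on the +y side, so R = (0.000, 26.70). The virtual corner opposite J is at (66.90, 26.70). Since A1 is tangent to FD there, PD ⟂ FD and the tangent condition forces PW to be normal to WR, with radius 3.8, so the center P sits 3.8 in from both sides at P = (63.10, 22.90). That places the tangent points at D = (66.90, 22.90) on FD and W = (63.10, 26.70) on WR. Then |JW| = |W − J| = 68.52.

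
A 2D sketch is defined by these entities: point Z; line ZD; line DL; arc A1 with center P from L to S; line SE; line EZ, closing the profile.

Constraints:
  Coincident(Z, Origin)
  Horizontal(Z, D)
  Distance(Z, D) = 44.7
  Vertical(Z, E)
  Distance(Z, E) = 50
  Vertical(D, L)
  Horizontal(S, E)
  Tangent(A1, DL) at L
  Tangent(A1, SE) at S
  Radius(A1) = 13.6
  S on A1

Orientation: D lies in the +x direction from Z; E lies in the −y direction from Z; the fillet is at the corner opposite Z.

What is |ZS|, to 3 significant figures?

58.9

Z is at the origin; Z and D share the same y with |ZD| = 44.7 and D on the +x side, so D = (44.7, 0.00). ZE is vertical with |ZE| = 50.0 and E on the −y side, so E = (0.00, -50.0). The virtual corner opposite Z is at (44.7, -50.0). Tangency of A1 to DL means the radius PL is perpendicular to DL and the tangent condition forces PS to be normal to SE, with radius 13.6, so the center P sits 13.6 in from both sides at P = (31.1, -36.4). That places the tangent points at L = (44.7, -36.4) on DL and S = (31.1, -50.0) on SE. Then |ZS| = |S − Z| = 58.9.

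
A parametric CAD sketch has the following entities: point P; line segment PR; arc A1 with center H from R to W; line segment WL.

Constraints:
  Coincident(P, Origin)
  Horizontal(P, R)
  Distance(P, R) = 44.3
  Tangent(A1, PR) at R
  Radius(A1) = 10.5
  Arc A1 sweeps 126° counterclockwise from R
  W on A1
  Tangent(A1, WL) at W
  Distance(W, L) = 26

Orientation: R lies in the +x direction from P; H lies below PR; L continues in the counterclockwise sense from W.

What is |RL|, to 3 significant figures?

38.3

P is at the origin; PR is horizontal with |PR| = 44.3 and R on the +x side, so R = (44.3, 0.00). Since A1 is tangent to PR there, HR ⟂ PR, so H = R + (0, -10.5) = (44.3, -10.5). On A1, R sits at bearing 90° from H; a 126° counterclockwise sweep puts W at bearing 216°, so W = H + 10.5·(cos 216°, sin 216°) = (35.8, -16.7). A1 meets WL tangentially, so HW is at right angles to WL, so WL runs along (−sin 216°, cos 216°); with |WL| = 26.0, L = (51.1, -37.7). Then |RL| = |L − R| = 38.3.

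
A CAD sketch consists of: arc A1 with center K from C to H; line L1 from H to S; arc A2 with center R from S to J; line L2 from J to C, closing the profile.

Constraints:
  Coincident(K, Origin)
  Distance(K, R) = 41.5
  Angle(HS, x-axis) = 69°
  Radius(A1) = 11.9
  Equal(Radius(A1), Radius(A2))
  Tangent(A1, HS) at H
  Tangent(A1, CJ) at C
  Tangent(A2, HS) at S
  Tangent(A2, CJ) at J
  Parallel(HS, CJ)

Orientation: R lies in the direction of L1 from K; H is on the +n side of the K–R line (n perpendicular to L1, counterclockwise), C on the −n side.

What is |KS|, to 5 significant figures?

43.172

Tangency of A1 to both parallel lines with radius 11.9 puts H and C at K ± 11.9·n: H = (-11.110, 4.2646), C = (11.110, -4.2646). Equal radii place S and J the same way about R: S = R + 11.9·n = (3.7627, 43.008), J = R − 11.9·n = (25.982, 34.479). Then |KS| = |S − K| = 43.172.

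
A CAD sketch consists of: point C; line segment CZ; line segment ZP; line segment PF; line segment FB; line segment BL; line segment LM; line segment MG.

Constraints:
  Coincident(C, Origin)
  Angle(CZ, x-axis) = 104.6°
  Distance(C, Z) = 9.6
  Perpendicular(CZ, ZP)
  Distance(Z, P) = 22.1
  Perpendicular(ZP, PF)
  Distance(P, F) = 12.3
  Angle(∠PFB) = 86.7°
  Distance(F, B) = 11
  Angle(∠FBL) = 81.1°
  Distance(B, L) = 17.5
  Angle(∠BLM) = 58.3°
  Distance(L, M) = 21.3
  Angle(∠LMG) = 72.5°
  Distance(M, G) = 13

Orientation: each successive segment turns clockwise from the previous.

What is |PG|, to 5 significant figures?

15.911

∠BLM = 58.3° gives LM at -29.300° from the x-axis; with |LM| = 21.3, M = (29.122, 7.8633). ∠LMG = 72.5° gives MG at -136.80° from the x-axis; with |MG| = 13.0, G = (19.646, -1.0358). Then |PG| = |G − P| = 15.911.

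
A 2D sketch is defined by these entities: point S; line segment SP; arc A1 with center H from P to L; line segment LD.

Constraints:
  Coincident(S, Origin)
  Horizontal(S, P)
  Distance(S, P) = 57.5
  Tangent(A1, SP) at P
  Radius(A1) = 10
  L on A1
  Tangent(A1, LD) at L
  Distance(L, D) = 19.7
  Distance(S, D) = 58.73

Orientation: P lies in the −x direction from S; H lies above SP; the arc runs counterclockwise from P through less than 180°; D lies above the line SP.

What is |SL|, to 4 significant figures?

48.89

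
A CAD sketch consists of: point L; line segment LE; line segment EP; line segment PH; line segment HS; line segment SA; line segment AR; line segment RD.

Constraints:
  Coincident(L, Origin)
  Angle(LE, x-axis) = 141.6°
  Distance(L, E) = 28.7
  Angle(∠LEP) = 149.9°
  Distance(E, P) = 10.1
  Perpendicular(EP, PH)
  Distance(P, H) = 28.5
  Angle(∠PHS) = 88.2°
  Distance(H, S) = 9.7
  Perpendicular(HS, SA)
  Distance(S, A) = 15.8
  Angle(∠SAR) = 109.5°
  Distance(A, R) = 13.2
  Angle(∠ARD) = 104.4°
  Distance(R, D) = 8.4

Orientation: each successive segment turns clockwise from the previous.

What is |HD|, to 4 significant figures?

15.18

L is at the origin; LE runs at 141.6° with length 28.7, so E = (-22.49, 17.83). ∠LEP = 149.9° gives EP at 111.5° from the x-axis; with |EP| = 10.1, P = (-26.19, 27.22). EP is perpendicular to PH, so PH runs at 21.50°; with |PH| = 28.5, H = (0.3232, 37.67). ∠PHS = 88.2° gives HS at -70.30° from the x-axis; with |HS| = 9.7, S = (3.593, 28.54). The perpendicularity gives SA at right angles to HS, so SA runs at -160.3°; with |SA| = 15.8, A = (-11.28, 23.21). ∠SAR = 109.5° gives AR at 129.2° from the x-axis; with |AR| = 13.2, R = (-19.62, 33.44). ∠ARD = 104.4° gives RD at 53.60° from the x-axis; with |RD| = 8.4, D = (-14.64, 40.20). Then |HD| = |D − H| = 15.18.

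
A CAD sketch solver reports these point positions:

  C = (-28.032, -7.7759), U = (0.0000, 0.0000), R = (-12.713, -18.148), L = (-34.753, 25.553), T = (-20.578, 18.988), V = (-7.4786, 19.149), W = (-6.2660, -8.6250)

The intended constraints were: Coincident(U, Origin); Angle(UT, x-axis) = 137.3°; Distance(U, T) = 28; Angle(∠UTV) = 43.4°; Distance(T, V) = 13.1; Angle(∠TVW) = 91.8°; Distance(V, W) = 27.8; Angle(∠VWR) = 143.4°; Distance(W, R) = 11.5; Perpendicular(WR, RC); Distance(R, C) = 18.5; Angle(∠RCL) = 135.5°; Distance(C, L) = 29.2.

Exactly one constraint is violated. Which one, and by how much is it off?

Distance(C, L) = 29.2 — off by 4.80.

U = (0.00, 0.00) ✓; UT at 137.3° ✓; |UT| = 28.00 ✓; ∠UTV = 43.40° ✓; |TV| = 13.10 ✓; ∠TVW = 91.80° ✓; |VW| = 27.80 ✓; ∠VWR = 143.4° ✓; |WR| = 11.50 ✓; ∠(WR, RC) = 90.00° ✓; |RC| = 18.50 ✓; ∠RCL = 135.5° ✓; |CL| = 34.00 ✗.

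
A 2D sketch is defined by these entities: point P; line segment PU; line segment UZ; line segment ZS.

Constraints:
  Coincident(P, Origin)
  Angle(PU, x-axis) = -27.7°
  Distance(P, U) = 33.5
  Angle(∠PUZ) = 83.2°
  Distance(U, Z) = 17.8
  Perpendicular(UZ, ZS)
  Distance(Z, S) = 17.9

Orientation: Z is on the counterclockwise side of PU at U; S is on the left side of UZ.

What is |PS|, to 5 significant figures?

20.674

P is at the origin; PU runs at -27.7° with length 33.5, so U = 33.5·(cos -27.7°, sin -27.7°) = (29.661, -15.572). ∠PUZ = 83.2°, so UZ runs at -27.7° + (180° − 83.2°) = 69.100° from the x-axis; with |UZ| = 17.8, Z = U + 17.8·(cos 69.100°, sin 69.100°) = (36.011, 1.0566). UZ is perpendicular to ZS; with |ZS| = 17.9 on the left of UZ, S = Z + 17.9·(-0.93420, 0.35674) = (19.288, 7.4422). Then |PS| = |S − P| = 20.674.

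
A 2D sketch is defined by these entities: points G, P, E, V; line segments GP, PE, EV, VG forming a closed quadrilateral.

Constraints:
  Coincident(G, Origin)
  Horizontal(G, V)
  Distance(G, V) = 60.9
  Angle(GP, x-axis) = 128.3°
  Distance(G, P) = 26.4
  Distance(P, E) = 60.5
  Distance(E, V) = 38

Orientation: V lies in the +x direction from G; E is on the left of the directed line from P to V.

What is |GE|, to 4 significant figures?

54.29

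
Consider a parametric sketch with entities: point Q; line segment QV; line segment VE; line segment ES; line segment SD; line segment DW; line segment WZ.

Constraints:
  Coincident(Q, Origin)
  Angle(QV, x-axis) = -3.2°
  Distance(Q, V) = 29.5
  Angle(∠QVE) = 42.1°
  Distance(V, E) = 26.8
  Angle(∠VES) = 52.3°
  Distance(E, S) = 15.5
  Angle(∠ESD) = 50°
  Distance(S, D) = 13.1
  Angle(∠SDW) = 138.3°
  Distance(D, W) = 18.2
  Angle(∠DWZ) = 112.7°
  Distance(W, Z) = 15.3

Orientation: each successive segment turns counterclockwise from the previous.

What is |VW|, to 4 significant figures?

28.62

Q is at the origin; QV runs at -3.2° with length 29.5, so V = (29.45, -1.647). ∠QVE = 42.1° gives VE at 134.7° from the x-axis; with |VE| = 26.8, E = (10.60, 17.40). ∠VES = 52.3° gives ES at -97.60° from the x-axis; with |ES| = 15.5, S = (8.553, 2.039). ∠ESD = 50.0° gives SD at 32.40° from the x-axis; with |SD| = 13.1, D = (19.61, 9.058). ∠SDW = 138.3° gives DW at 74.10° from the x-axis; with |DW| = 18.2, W = (24.60, 26.56). Then |VW| = |W − V| = 28.62.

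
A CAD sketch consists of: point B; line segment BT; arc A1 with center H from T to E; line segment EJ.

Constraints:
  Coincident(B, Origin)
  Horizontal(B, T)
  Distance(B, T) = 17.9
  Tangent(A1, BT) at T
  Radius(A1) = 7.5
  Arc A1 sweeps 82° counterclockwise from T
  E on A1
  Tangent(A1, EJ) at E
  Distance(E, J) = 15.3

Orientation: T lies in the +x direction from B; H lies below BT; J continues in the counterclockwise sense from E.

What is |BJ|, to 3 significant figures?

23.2

B is at the origin; BT is horizontal with |BT| = 17.9 and T on the +x side, so T = (17.9, 0.00). Since A1 is tangent to BT there, HT ⟂ BT, so H = T + (0, -7.5) = (17.9, -7.50). On A1, T sits at bearing 90° from H; an 82° counterclockwise sweep puts E at bearing 172°, so E = H + 7.5·(cos 172°, sin 172°) = (10.5, -6.46). The tangent condition forces HE to be normal to EJ, so EJ runs along (−sin 172°, cos 172°); with |EJ| = 15.3, J = (8.34, -21.6). Then |BJ| = |J − B| = 23.2.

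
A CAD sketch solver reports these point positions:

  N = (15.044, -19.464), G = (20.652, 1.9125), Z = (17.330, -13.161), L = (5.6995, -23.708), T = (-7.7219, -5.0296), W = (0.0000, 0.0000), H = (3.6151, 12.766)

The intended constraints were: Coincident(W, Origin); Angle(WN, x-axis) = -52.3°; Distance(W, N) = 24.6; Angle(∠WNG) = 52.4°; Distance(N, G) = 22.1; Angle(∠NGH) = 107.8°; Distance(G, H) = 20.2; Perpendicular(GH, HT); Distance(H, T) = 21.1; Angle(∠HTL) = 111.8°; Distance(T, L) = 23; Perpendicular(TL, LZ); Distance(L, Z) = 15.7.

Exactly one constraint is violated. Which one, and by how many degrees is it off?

Perpendicular(TL, LZ) — off by 6.50°.

W = (0.00, 0.00) ✓; WN at -52.30° ✓; |WN| = 24.60 ✓; ∠WNG = 52.40° ✓; |NG| = 22.10 ✓; ∠NGH = 107.8° ✓; |GH| = 20.20 ✓; ∠(GH, HT) = 90.00° ✓; |HT| = 21.10 ✓; ∠HTL = 111.8° ✓; |TL| = 23.00 ✓; ∠(TL, LZ) = 96.50° ✗; |LZ| = 15.70 ✓.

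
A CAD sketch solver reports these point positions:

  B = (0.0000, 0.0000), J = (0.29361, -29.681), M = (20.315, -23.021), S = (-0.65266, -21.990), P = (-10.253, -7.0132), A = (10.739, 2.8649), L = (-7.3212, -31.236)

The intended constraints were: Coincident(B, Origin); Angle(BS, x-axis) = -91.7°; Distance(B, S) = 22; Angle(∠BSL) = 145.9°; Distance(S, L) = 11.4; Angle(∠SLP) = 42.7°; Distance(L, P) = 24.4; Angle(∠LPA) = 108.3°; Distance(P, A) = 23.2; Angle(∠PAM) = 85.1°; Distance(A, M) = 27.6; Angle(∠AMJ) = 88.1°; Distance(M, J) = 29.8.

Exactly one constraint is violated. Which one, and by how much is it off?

Distance(M, J) = 29.8 — off by 8.70.

B = (0.00, 0.00) ✓; BS at -91.70° ✓; |BS| = 22.00 ✓; ∠BSL = 145.9° ✓; |SL| = 11.40 ✓; ∠SLP = 42.70° ✓; |LP| = 24.40 ✓; ∠LPA = 108.3° ✓; |PA| = 23.20 ✓; ∠PAM = 85.10° ✓; |AM| = 27.60 ✓; ∠AMJ = 88.10° ✓; |MJ| = 21.10 ✗.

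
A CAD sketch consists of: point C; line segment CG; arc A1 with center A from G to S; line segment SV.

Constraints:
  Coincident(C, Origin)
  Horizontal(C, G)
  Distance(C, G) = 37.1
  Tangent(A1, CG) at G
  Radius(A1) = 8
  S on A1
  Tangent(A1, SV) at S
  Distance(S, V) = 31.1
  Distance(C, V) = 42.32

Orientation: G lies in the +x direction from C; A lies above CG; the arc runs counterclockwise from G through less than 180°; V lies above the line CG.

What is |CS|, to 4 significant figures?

45.02

C is at the origin; CG is horizontal with |CG| = 37.1 and G on the +x side, so G = (37.10, 0.000). The tangent condition forces AG to be normal to CG, so A = G + (0, 8) = (37.10, 8.000). Since AS ⟂ SV (tangency), |AV| = √(8.0² + 31.1²) = 32.11 regardless of where S sits on A1. So V lies on both circle(C, 42.32) and circle(A, 32.11); the above-CG intersection is V = (21.83, 36.25). S is the foot of the tangent from V: S = (42.97, 13.44).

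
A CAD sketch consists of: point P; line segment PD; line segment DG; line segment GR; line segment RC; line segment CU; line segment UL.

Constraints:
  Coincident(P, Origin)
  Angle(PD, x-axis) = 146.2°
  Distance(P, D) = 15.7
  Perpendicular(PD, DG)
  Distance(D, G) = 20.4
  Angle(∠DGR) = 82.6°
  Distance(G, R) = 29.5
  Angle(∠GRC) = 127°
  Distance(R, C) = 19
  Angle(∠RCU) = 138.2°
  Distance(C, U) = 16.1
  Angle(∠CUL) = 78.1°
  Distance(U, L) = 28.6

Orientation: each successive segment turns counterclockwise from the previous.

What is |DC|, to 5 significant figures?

38.639

P is at the origin; PD runs at 146.2° with length 15.7, so D = (-13.046, 8.7338). PD ⟂ DG, so DG runs at -123.80°; with |DG| = 20.4, G = (-24.395, -8.2182). ∠DGR = 82.6° gives GR at -26.400° from the x-axis; with |GR| = 29.5, R = (2.0286, -21.335). ∠GRC = 127.0° gives RC at 26.600° from the x-axis; with |RC| = 19.0, C = (19.018, -12.828). Then |DC| = |C − D| = 38.639.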